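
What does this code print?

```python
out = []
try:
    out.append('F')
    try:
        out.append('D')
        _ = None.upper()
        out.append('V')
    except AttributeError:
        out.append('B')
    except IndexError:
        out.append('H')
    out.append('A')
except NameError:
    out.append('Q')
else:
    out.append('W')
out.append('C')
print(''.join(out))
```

Execution trace: 'F' (try body) → 'D' (inner try body) → 'B' (inner except AttributeError) → 'A' (try body, no exception) → 'W' (else) → 'C' (after the try/except). Output: FDBAWC

Answer: FDBAWC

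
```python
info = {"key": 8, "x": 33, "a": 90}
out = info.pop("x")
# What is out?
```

Trace:
`info = {"key": 8, "x": 33, "a": 90}` → info = {'key': 8, 'x': 33, 'a': 90}
`out = info.pop("x")` → info = {'key': 8, 'a': 90}; out = 33
So out = 33

Answer: 33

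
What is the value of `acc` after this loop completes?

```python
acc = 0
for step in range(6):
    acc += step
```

Sum of 0 to 5 = 15
`acc` takes the values: 0 → 1 → 3 → 6 → 10 → 15

Answer: 15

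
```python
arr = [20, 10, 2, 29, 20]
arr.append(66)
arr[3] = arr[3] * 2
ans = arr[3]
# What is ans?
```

Trace:
`arr = [20, 10, 2, 29, 20]` → arr = [20, 10, 2, 29, 20]
`arr.append(66)` → arr = [20, 10, 2, 29, 20, 66]
`arr[3] = arr[3] * 2` → arr = [20, 10, 2, 58, 20, 66]
`ans = arr[3]` → ans = 58
So ans = 58

Answer: 58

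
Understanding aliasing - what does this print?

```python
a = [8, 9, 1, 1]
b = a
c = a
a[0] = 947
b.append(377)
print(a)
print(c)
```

Key concept: multiple aliases.
Step by step:
`a = [8, 9, 1, 1]` → a = [8, 9, 1, 1]
`b = a` → b = [8, 9, 1, 1] (same object as a)
`c = a` → c = [8, 9, 1, 1] (same object as a, b)
`a[0] = 947` → a = [947, 9, 1, 1] (same object as b, c); b = [947, 9, 1, 1] (same object as a, c); c = [947, 9, 1, 1] (same object as a, b)
`b.append(377)` → a = [947, 9, 1, 1, 377] (same object as b, c); b = [947, 9, 1, 1, 377] (same object as a, c); c = [947, 9, 1, 1, 377] (same object as a, b)
`print(a)` → prints [947, 9, 1, 1, 377]
`print(c)` → prints [947, 9, 1, 1, 377]

Answer:
[947, 9, 1, 1, 377]
[947, 9, 1, 1, 377]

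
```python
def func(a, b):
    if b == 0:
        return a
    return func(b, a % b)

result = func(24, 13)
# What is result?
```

func(24, 13) -> func(13, 11) -> func(11, 2) -> func(2, 1) -> func(1, 0) -> 1

Answer: 1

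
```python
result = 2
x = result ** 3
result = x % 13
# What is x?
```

Trace:
`result = 2` → result = 2
`x = result ** 3` → x = 8
`result = x % 13` → result = 8
So x = 8

Answer: 8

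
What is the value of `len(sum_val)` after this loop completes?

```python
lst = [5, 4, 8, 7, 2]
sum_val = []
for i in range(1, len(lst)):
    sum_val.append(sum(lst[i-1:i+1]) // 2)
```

Number of 2-element averages
`sum_val` takes the values: [] → [4] → [4, 6] → [4, 6, 7] → [4, 6, 7, 4]
So `len(sum_val)` = 4

Answer: 4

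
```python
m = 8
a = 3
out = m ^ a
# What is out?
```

Trace:
`m = 8` → m = 8
`a = 3` → a = 3
`out = m ^ a` → out = 11
So out = 11

Answer: 11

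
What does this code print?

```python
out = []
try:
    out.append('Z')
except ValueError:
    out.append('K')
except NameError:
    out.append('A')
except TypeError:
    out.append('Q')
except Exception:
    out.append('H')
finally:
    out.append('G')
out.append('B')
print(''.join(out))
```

Execution trace: 'Z' (try body, no exception) → 'G' (finally) → 'B' (after the try/except). Output: ZGB

Answer: ZGB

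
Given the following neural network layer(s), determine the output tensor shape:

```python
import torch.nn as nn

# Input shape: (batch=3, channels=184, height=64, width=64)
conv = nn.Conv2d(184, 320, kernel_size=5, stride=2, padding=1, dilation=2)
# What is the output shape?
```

Input: (3, 184, 64, 64) -> Output: (3, 320, 29, 29)

Answer: (3, 320, 29, 29)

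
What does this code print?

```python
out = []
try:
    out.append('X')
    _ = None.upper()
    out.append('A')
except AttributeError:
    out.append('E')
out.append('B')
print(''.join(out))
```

Execution trace: 'X' (try body) → 'E' (except AttributeError) → 'B' (after the try/except). Output: XEB

Answer: XEB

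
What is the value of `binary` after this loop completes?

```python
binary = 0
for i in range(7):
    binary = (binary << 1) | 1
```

Build 7 consecutive 1-bits: 0b1111111
`binary` takes the values: 0 → 1 → 3 → 7 → 15 → 31 → 63 → 127

Answer: 127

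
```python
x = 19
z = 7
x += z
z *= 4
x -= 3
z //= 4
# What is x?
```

Trace:
`x = 19` → x = 19
`z = 7` → z = 7
`x += z` → x = 26
`z *= 4` → z = 28
`x -= 3` → x = 23
`z //= 4` → z = 7
So x = 23

Answer: 23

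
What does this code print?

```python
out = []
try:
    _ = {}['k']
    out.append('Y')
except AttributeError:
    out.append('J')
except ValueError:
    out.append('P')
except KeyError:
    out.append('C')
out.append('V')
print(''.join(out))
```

Execution trace: 'C' (except KeyError) → 'V' (after the try/except). Output: CV

Answer: CV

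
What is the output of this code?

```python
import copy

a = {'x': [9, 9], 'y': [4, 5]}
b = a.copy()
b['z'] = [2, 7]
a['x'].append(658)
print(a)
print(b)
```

Key concept: shallow copy of dict with mutable values.
Step by step:
`a = {'x': [9, 9], 'y': [4, 5]}` → a = {'x': [9, 9], 'y': [4, 5]}
`b = a.copy()` → b = {'x': [9, 9], 'y': [4, 5]}
`b['z'] = [2, 7]` → b = {'x': [9, 9], 'y': [4, 5], 'z': [2, 7]}
`a['x'].append(658)` → a = {'x': [9, 9, 658], 'y': [4, 5]}; b = {'x': [9, 9, 658], 'y': [4, 5], 'z': [2, 7]}
`print(a)` → prints {'x': [9, 9, 658], 'y': [4, 5]}
`print(b)` → prints {'x': [9, 9, 658], 'y': [4, 5], 'z': [2, 7]}

Answer:
{'x': [9, 9, 658], 'y': [4, 5]}
{'x': [9, 9, 658], 'y': [4, 5], 'z': [2, 7]}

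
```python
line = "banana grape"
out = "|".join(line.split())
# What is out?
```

Trace:
`line = "banana grape"` → line = 'banana grape'
`out = "|".join(line.split())` → out = 'banana|grape'
So out = 'banana|grape'

Answer: 'banana|grape'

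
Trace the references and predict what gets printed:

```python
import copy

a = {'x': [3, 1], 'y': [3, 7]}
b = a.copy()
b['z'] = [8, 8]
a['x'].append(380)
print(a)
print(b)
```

Key concept: shallow copy of dict with mutable values.
Step by step:
`a = {'x': [3, 1], 'y': [3, 7]}` → a = {'x': [3, 1], 'y': [3, 7]}
`b = a.copy()` → b = {'x': [3, 1], 'y': [3, 7]}
`b['z'] = [8, 8]` → b = {'x': [3, 1], 'y': [3, 7], 'z': [8, 8]}
`a['x'].append(380)` → a = {'x': [3, 1, 380], 'y': [3, 7]}; b = {'x': [3, 1, 380], 'y': [3, 7], 'z': [8, 8]}
`print(a)` → prints {'x': [3, 1, 380], 'y': [3, 7]}
`print(b)` → prints {'x': [3, 1, 380], 'y': [3, 7], 'z': [8, 8]}

Answer:
{'x': [3, 1, 380], 'y': [3, 7]}
{'x': [3, 1, 380], 'y': [3, 7], 'z': [8, 8]}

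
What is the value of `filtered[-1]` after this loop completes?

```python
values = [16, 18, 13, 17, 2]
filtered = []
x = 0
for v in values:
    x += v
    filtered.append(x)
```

Cumulative sum ends at 66
`filtered` takes the values: [] → [16] → [16, 34] → [16, 34, 47] → [16, 34, 47, 64] → [16, 34, 47, 64, 66]
So `filtered[-1]` = 66

Answer: 66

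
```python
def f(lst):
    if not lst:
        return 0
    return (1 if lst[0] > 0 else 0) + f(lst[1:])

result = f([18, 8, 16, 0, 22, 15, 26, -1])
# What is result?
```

Count of positive elements in [18, 8, 16, 0, 22, 15, 26, -1] = 6

Answer: 6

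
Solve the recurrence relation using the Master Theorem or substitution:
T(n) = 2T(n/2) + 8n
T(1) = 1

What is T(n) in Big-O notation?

By Master Theorem: a=2, b=2, f(n)=8n. Since log_2(2) = 1 and f(n) = Θ(n^1), Case 2 applies. T(n) = O(n log n).

Answer: O(n log n)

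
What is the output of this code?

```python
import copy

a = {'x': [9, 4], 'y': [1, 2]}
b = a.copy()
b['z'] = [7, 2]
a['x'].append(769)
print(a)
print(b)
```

Key concept: shallow copy of dict with mutable values.
Step by step:
`a = {'x': [9, 4], 'y': [1, 2]}` → a = {'x': [9, 4], 'y': [1, 2]}
`b = a.copy()` → b = {'x': [9, 4], 'y': [1, 2]}
`b['z'] = [7, 2]` → b = {'x': [9, 4], 'y': [1, 2], 'z': [7, 2]}
`a['x'].append(769)` → a = {'x': [9, 4, 769], 'y': [1, 2]}; b = {'x': [9, 4, 769], 'y': [1, 2], 'z': [7, 2]}
`print(a)` → prints {'x': [9, 4, 769], 'y': [1, 2]}
`print(b)` → prints {'x': [9, 4, 769], 'y': [1, 2], 'z': [7, 2]}

Answer:
{'x': [9, 4, 769], 'y': [1, 2]}
{'x': [9, 4, 769], 'y': [1, 2], 'z': [7, 2]}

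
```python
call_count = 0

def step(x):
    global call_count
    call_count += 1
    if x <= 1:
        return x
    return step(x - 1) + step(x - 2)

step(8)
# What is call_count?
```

Calls(x) = 1 + Calls(x-1) + Calls(x-2); Calls(0)=Calls(1)=1. For x=8 this gives 67.

Answer: 67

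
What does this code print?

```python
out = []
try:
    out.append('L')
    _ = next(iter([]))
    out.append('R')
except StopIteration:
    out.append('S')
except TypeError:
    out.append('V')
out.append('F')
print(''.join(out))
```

Execution trace: 'L' (try body) → 'S' (except StopIteration) → 'F' (after the try/except). Output: LSF

Answer: LSF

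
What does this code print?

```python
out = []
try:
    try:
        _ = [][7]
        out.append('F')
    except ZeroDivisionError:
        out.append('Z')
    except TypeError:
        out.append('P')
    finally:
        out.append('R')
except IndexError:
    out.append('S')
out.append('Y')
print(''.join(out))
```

Execution trace: 'R' (finally) → 'S' (outer except IndexError) → 'Y' (after the try/except). Output: RSY

Answer: RSY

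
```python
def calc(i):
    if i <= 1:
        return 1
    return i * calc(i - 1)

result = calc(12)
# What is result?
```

calc(12) = 12 * 11 * 10 * 9 * 8 * 7 * 6 * 5 * 4 * 3 * 2 * 1 = 479001600

Answer: 479001600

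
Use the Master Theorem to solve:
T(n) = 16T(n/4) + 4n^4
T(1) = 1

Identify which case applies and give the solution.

a=16, b=4, f(n)=4n^4. log_4(16) = 2. Since c=4 > 2 and the regularity condition holds (16(n/4)^4 = (16/4^4)n^4 with 16/4^4 < 1), Case 3 applies: T(n) = Θ(f(n)) = O(n^4).

Answer: O(n^4) - Case 3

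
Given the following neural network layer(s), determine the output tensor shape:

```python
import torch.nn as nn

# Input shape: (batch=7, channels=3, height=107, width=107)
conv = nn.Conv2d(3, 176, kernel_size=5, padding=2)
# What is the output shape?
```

Input: (7, 3, 107, 107) -> Output: (7, 176, 107, 107)

Answer: (7, 176, 107, 107)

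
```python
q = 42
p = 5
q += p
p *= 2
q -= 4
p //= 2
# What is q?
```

Trace:
`q = 42` → q = 42
`p = 5` → p = 5
`q += p` → q = 47
`p *= 2` → p = 10
`q -= 4` → q = 43
`p //= 2` → p = 5
So q = 43

Answer: 43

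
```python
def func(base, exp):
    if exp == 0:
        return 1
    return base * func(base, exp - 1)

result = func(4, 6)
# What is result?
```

func(4, 6) = 4 * 4 * 4 * 4 * 4 * 4 = 4096

Answer: 4096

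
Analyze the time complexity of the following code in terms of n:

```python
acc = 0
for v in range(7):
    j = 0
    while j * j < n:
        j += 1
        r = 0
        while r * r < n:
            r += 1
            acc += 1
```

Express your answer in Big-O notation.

Each loop level contributes: 1 × √n × √n. Multiplying the contributions gives O(n).

Answer: O(n)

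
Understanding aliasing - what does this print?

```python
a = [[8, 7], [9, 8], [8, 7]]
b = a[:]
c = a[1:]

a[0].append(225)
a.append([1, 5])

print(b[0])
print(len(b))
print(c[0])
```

Key concept: slice with nested mutation.
Step by step:
`a = [[8, 7], [9, 8], [8, 7]]` → a = [[8, 7], [9, 8], [8, 7]]
`b = a[:]` → b = [[8, 7], [9, 8], [8, 7]]
`c = a[1:]` → c = [[9, 8], [8, 7]]
`a[0].append(225)` → a = [[8, 7, 225], [9, 8], [8, 7]]; b = [[8, 7, 225], [9, 8], [8, 7]]
`a.append([1, 5])` → a = [[8, 7, 225], [9, 8], [8, 7], [1, 5]]
`print(b[0])` → prints [8, 7, 225]
`print(len(b))` → prints 3
`print(c[0])` → prints [9, 8]

Answer:
[8, 7, 225]
3
[9, 8]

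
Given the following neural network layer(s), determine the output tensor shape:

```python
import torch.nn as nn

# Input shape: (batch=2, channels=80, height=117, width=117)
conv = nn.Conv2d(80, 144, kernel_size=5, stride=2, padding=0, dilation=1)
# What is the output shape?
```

Input: (2, 80, 117, 117) -> Output: (2, 144, 57, 57)

Answer: (2, 144, 57, 57)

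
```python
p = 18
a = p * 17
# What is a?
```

Trace:
`p = 18` → p = 18
`a = p * 17` → a = 306
So a = 306

Answer: 306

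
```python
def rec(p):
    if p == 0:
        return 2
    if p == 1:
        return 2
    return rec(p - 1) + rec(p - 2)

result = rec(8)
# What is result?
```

Build up from base cases: rec(0)=2, rec(1)=2, rec(2)=4, rec(3)=6, rec(4)=10, rec(5)=16, rec(6)=26, ..., rec(8)=68

Answer: 68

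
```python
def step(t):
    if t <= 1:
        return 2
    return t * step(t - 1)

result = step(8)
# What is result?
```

step(8) = 8 * 7 * 6 * 5 * 4 * 3 * 2 * 2 = 80640

Answer: 80640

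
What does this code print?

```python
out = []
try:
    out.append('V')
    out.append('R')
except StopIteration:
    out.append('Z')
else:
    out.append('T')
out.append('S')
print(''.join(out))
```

Execution trace: 'V' (try body) → 'R' (try body, no exception) → 'T' (else) → 'S' (after the try/except). Output: VRTS

Answer: VRTS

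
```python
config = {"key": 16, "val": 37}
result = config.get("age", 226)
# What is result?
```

Trace:
`config = {"key": 16, "val": 37}` → config = {'key': 16, 'val': 37}
`result = config.get("age", 226)` → result = 226
So result = 226

Answer: 226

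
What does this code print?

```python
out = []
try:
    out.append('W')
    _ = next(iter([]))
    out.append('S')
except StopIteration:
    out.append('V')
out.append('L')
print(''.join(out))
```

Execution trace: 'W' (try body) → 'V' (except StopIteration) → 'L' (after the try/except). Output: WVL

Answer: WVL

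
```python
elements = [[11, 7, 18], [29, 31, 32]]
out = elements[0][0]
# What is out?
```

Trace:
`elements = [[11, 7, 18], [29, 31, 32]]` → elements = [[11, 7, 18], [29, 31, 32]]
`out = elements[0][0]` → out = 11
So out = 11

Answer: 11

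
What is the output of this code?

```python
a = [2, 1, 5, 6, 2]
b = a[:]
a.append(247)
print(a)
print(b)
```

Key concept: slice [:] creates copy.
Step by step:
`a = [2, 1, 5, 6, 2]` → a = [2, 1, 5, 6, 2]
`b = a[:]` → b = [2, 1, 5, 6, 2]
`a.append(247)` → a = [2, 1, 5, 6, 2, 247]
`print(a)` → prints [2, 1, 5, 6, 2, 247]
`print(b)` → prints [2, 1, 5, 6, 2]

Answer:
[2, 1, 5, 6, 2, 247]
[2, 1, 5, 6, 2]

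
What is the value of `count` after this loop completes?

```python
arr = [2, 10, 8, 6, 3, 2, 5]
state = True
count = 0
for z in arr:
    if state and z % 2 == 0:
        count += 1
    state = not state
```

Count even values at even positions
`count` takes the values: 0 → 1 → 2

Answer: 2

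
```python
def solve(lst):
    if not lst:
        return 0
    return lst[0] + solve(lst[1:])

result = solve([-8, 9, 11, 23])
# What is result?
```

(-8) + 9 + 11 + 23 + 0 = 35

Answer: 35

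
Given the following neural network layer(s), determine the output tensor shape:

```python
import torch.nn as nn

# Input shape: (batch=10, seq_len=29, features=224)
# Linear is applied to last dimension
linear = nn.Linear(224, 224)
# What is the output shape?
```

Input: (10, 29, 224) -> Output: (10, 29, 224)

Answer: (10, 29, 224)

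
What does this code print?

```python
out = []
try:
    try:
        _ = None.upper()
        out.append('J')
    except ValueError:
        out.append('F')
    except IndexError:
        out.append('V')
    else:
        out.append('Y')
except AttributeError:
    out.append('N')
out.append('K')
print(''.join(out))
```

Execution trace: 'N' (outer except AttributeError) → 'K' (after the try/except). Output: NK

Answer: NK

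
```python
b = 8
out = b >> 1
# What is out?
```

Trace:
`b = 8` → b = 8
`out = b >> 1` → out = 4
So out = 4

Answer: 4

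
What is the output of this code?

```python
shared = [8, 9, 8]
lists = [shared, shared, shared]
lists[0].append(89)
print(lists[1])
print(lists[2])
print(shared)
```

Key concept: list of same reference.
Step by step:
`shared = [8, 9, 8]` → shared = [8, 9, 8]
`lists = [shared, shared, shared]` → lists = [[8, 9, 8], [8, 9, 8], [8, 9, 8]]
`lists[0].append(89)` → shared = [8, 9, 8, 89]; lists = [[8, 9, 8, 89], [8, 9, 8, 89], [8, 9, 8, 89]]
`print(lists[1])` → prints [8, 9, 8, 89]
`print(lists[2])` → prints [8, 9, 8, 89]
`print(shared)` → prints [8, 9, 8, 89]

Answer:
[8, 9, 8, 89]
[8, 9, 8, 89]
[8, 9, 8, 89]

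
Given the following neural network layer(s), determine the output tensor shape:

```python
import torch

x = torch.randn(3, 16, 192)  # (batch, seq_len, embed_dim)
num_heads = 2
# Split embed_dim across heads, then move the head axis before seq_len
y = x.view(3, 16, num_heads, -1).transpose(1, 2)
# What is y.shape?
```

Input: (3, 16, 192) -> head_dim = 192 // 2 = 96; after view: (3, 16, 2, 96) -> after transpose(1, 2): (3, 2, 16, 96) -> Output: (3, 2, 16, 96)

Answer: (3, 2, 16, 96)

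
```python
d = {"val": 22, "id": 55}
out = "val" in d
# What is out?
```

Trace:
`d = {"val": 22, "id": 55}` → d = {'val': 22, 'id': 55}
`out = "val" in d` → out = True
So out = True

Answer: True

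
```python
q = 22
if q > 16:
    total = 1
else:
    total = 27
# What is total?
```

Trace:
`q = 22` → q = 22
`if q > 16: ...` → q > 16 is True → total = 1
So total = 1

Answer: 1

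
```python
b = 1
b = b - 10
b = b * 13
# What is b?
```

Trace:
`b = 1` → b = 1
`b = b - 10` → b = -9
`b = b * 13` → b = -117
So b = -117

Answer: -117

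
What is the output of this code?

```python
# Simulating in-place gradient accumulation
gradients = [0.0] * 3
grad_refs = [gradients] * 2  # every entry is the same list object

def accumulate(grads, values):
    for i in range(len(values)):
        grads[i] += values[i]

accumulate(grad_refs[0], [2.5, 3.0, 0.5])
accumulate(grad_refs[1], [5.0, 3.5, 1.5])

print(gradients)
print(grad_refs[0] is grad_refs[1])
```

Key concept: gradient accumulation aliasing.
Step by step:
`gradients = [0.0] * 3` → gradients = [0.0, 0.0, 0.0]
`grad_refs = [gradients] * 2` → grad_refs = [[0.0, 0.0, 0.0], [0.0, 0.0, 0.0]]
`accumulate(grad_refs[0], [2.5, 3.0, 0.5])` → gradients = [2.5, 3.0, 0.5]; grad_refs = [[2.5, 3.0, 0.5], [2.5, 3.0, 0.5]]
`accumulate(grad_refs[1], [5.0, 3.5, 1.5])` → gradients = [7.5, 6.5, 2.0]; grad_refs = [[7.5, 6.5, 2.0], [7.5, 6.5, 2.0]]
`print(gradients)` → prints [7.5, 6.5, 2.0]
`print(grad_refs[0] is grad_refs[1])` → prints True

Answer:
[7.5, 6.5, 2.0]
True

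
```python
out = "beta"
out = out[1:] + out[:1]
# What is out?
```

Trace:
`out = "beta"` → out = 'beta'
`out = out[1:] + out[:1]` → out = 'etab'
So out = 'etab'

Answer: 'etab'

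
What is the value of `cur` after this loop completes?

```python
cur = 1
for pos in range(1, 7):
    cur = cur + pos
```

Start at 1, add 1 through 6
`cur` takes the values: 1 → 2 → 4 → 7 → 11 → 16 → 22

Answer: 22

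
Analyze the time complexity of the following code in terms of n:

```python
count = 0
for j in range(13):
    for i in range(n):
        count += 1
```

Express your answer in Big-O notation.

Each loop level contributes: 1 × n. Multiplying the contributions gives O(n).

Answer: O(n)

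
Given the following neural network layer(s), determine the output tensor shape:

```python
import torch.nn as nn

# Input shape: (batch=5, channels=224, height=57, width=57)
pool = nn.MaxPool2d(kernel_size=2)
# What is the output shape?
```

Input: (5, 224, 57, 57) -> Output: (5, 224, 28, 28)

Answer: (5, 224, 28, 28)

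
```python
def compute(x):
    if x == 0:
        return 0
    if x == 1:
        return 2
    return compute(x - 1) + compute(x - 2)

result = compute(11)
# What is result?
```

Build up from base cases: compute(0)=0, compute(1)=2, compute(2)=2, compute(3)=4, compute(4)=6, compute(5)=10, compute(6)=16, ..., compute(11)=178

Answer: 178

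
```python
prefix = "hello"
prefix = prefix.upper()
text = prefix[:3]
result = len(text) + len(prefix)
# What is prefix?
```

Trace:
`prefix = "hello"` → prefix = 'hello'
`prefix = prefix.upper()` → prefix = 'HELLO'
`text = prefix[:3]` → text = 'HEL'
`result = len(text) + len(prefix)` → result = 8
So prefix = 'HELLO'

Answer: 'HELLO'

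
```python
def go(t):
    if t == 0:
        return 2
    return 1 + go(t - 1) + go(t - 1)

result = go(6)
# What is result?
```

go(t) = 1 + 2·go(t-1), go(0)=2. Closed form: (2+1)·2^6 - 1 = 191.

Answer: 191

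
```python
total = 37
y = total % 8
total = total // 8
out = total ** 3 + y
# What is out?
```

Trace:
`total = 37` → total = 37
`y = total % 8` → y = 5
`total = total // 8` → total = 4
`out = total ** 3 + y` → out = 69
So out = 69

Answer: 69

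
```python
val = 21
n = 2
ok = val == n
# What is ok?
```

Trace:
`val = 21` → val = 21
`n = 2` → n = 2
`ok = val == n` → ok = False
So ok = False

Answer: False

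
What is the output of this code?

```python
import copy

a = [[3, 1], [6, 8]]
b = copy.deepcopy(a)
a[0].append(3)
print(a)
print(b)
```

Key concept: deep copy is fully independent.
Step by step:
`a = [[3, 1], [6, 8]]` → a = [[3, 1], [6, 8]]
`b = copy.deepcopy(a)` → b = [[3, 1], [6, 8]]
`a[0].append(3)` → a = [[3, 1, 3], [6, 8]]
`print(a)` → prints [[3, 1, 3], [6, 8]]
`print(b)` → prints [[3, 1], [6, 8]]

Answer:
[[3, 1, 3], [6, 8]]
[[3, 1], [6, 8]]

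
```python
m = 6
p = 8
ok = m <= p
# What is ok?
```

Trace:
`m = 6` → m = 6
`p = 8` → p = 8
`ok = m <= p` → ok = True
So ok = True

Answer: True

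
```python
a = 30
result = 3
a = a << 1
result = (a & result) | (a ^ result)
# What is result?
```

Trace:
`a = 30` → a = 30
`result = 3` → result = 3
`a = a << 1` → a = 60
`result = (a & result) | (a ^ result)` → result = 63
So result = 63

Answer: 63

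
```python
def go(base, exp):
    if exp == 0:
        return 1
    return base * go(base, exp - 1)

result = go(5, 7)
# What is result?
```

go(5, 7) = 5 * 5 * 5 * 5 * 5 * 5 * 5 = 78125

Answer: 78125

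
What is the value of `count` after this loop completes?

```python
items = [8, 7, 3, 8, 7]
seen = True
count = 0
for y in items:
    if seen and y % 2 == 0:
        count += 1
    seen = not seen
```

Count even values at even positions
`count` takes the values: 0 → 1

Answer: 1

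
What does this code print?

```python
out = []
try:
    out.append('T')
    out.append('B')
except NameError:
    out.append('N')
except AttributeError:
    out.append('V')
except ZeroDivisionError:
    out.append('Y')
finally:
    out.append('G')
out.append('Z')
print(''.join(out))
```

Execution trace: 'T' (try body) → 'B' (try body, no exception) → 'G' (finally) → 'Z' (after the try/except). Output: TBGZ

Answer: TBGZ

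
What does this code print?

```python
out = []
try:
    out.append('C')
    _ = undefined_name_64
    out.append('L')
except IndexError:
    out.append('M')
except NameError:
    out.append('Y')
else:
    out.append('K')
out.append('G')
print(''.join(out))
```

Execution trace: 'C' (try body) → 'Y' (except NameError) → 'G' (after the try/except). Output: CYG

Answer: CYG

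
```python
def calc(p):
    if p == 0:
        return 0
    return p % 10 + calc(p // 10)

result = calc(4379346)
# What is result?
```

Sum of digits of 4379346: 6 + 4 + 3 + 9 + 7 + 3 + 4 = 36

Answer: 36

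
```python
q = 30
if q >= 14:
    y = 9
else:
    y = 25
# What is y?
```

Trace:
`q = 30` → q = 30
`if q >= 14: ...` → q >= 14 is True → y = 9
So y = 9

Answer: 9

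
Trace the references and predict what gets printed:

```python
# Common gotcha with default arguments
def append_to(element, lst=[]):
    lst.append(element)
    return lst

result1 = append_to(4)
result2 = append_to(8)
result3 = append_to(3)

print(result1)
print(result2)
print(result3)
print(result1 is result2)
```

Key concept: mutable default argument gotcha.
Step by step:
`result1 = append_to(4)` → result1 = [4]
`result2 = append_to(8)` → result1 = [4, 8] (same object as result2); result2 = [4, 8] (same object as result1)
`result3 = append_to(3)` → result1 = [4, 8, 3] (same object as result2, result3); result2 = [4, 8, 3] (same object as result1, result3); result3 = [4, 8, 3] (same object as result1, result2)
`print(result1)` → prints [4, 8, 3]
`print(result2)` → prints [4, 8, 3]
`print(result3)` → prints [4, 8, 3]
`print(result1 is result2)` → prints True

Answer:
[4, 8, 3]
[4, 8, 3]
[4, 8, 3]
True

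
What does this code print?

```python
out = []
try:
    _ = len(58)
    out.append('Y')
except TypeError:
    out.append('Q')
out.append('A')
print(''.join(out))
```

Execution trace: 'Q' (except TypeError) → 'A' (after the try/except). Output: QA

Answer: QA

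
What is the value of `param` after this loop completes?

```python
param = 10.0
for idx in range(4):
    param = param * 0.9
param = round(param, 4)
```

Exponential decay: 10.0 * 0.9^4
`param` takes the values: 10.0 → 9.0 → 8.1 → 7.29 → 6.561

Answer: 6.561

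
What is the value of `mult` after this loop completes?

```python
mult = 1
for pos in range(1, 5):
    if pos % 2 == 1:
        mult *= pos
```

Product of odd numbers 1 to 4
`mult` takes the values: 1 → 3

Answer: 3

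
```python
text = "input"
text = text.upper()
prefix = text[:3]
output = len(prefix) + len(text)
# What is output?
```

Trace:
`text = "input"` → text = 'input'
`text = text.upper()` → text = 'INPUT'
`prefix = text[:3]` → prefix = 'INP'
`output = len(prefix) + len(text)` → output = 8
So output = 8

Answer: 8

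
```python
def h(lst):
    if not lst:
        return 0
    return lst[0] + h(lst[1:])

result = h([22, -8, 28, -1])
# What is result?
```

22 + (-8) + 28 + (-1) + 0 = 41

Answer: 41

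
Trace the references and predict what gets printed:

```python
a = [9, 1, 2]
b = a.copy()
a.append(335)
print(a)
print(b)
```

Key concept: list.copy() creates independent copy.
Step by step:
`a = [9, 1, 2]` → a = [9, 1, 2]
`b = a.copy()` → b = [9, 1, 2]
`a.append(335)` → a = [9, 1, 2, 335]
`print(a)` → prints [9, 1, 2, 335]
`print(b)` → prints [9, 1, 2]

Answer:
[9, 1, 2, 335]
[9, 1, 2]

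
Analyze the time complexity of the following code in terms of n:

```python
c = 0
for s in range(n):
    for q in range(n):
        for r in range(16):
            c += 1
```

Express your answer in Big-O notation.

Each loop level contributes: n × n × 1. Multiplying the contributions gives O(n^2).

Answer: O(n^2)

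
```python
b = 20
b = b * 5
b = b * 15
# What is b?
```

Trace:
`b = 20` → b = 20
`b = b * 5` → b = 100
`b = b * 15` → b = 1500
So b = 1500

Answer: 1500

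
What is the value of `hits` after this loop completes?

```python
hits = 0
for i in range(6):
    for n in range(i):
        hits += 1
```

Triangle number: 0+1+2+...+5
`hits` takes the values: 0 → 1 → 2 → 3 → 4 → 5 → 6 → 7 → 8 → 9 → 10 → 11 → 12 → 13 → 14 → 15

Answer: 15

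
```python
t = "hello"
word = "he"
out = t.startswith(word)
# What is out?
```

Trace:
`t = "hello"` → t = 'hello'
`word = "he"` → word = 'he'
`out = t.startswith(word)` → out = True
So out = True

Answer: True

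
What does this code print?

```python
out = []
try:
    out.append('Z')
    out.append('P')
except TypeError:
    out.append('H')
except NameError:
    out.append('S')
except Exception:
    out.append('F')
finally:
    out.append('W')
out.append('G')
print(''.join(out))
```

Execution trace: 'Z' (try body) → 'P' (try body, no exception) → 'W' (finally) → 'G' (after the try/except). Output: ZPWG

Answer: ZPWG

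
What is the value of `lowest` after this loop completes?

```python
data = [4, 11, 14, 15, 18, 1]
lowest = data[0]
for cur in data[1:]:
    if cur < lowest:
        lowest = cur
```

Minimum of [4, 11, 14, 15, 18, 1]
`lowest` takes the values: 4 → 1

Answer: 1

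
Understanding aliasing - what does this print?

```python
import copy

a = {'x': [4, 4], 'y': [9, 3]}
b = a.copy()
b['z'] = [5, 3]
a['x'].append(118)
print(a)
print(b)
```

Key concept: shallow copy of dict with mutable values.
Step by step:
`a = {'x': [4, 4], 'y': [9, 3]}` → a = {'x': [4, 4], 'y': [9, 3]}
`b = a.copy()` → b = {'x': [4, 4], 'y': [9, 3]}
`b['z'] = [5, 3]` → b = {'x': [4, 4], 'y': [9, 3], 'z': [5, 3]}
`a['x'].append(118)` → a = {'x': [4, 4, 118], 'y': [9, 3]}; b = {'x': [4, 4, 118], 'y': [9, 3], 'z': [5, 3]}
`print(a)` → prints {'x': [4, 4, 118], 'y': [9, 3]}
`print(b)` → prints {'x': [4, 4, 118], 'y': [9, 3], 'z': [5, 3]}

Answer:
{'x': [4, 4, 118], 'y': [9, 3]}
{'x': [4, 4, 118], 'y': [9, 3], 'z': [5, 3]}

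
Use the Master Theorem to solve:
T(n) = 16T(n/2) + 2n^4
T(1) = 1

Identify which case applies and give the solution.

a=16, b=2, f(n)=2n^4. log_2(16) = 4. Since c=4 = 4, Case 2 applies: T(n) = Θ(n^log_b(a) · log n) = O(n^4 log n).

Answer: O(n^4 log n) - Case 2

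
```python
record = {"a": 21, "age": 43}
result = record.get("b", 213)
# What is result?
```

Trace:
`record = {"a": 21, "age": 43}` → record = {'a': 21, 'age': 43}
`result = record.get("b", 213)` → result = 213
So result = 213

Answer: 213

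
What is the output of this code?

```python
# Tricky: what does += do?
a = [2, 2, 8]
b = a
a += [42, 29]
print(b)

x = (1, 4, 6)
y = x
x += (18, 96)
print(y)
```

Key concept: += behavior differs for mutable vs immutable.
Step by step:
`a = [2, 2, 8]` → a = [2, 2, 8]
`b = a` → b = [2, 2, 8] (same object as a)
`a += [42, 29]` → a = [2, 2, 8, 42, 29] (same object as b); b = [2, 2, 8, 42, 29] (same object as a)
`print(b)` → prints [2, 2, 8, 42, 29]
`x = (1, 4, 6)` → x = (1, 4, 6)
`y = x` → y = (1, 4, 6)
`x += (18, 96)` → x = (1, 4, 6, 18, 96)
`print(y)` → prints (1, 4, 6)

Answer:
[2, 2, 8, 42, 29]
(1, 4, 6)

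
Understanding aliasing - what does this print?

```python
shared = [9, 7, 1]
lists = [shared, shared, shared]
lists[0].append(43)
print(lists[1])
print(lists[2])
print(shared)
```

Key concept: list of same reference.
Step by step:
`shared = [9, 7, 1]` → shared = [9, 7, 1]
`lists = [shared, shared, shared]` → lists = [[9, 7, 1], [9, 7, 1], [9, 7, 1]]
`lists[0].append(43)` → shared = [9, 7, 1, 43]; lists = [[9, 7, 1, 43], [9, 7, 1, 43], [9, 7, 1, 43]]
`print(lists[1])` → prints [9, 7, 1, 43]
`print(lists[2])` → prints [9, 7, 1, 43]
`print(shared)` → prints [9, 7, 1, 43]

Answer:
[9, 7, 1, 43]
[9, 7, 1, 43]
[9, 7, 1, 43]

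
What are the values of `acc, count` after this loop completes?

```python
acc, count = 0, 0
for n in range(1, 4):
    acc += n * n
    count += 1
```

Sum of squares and count
`acc, count` takes the values: (0, 0) → (1, 0) → (1, 1) → (5, 1) → (5, 2) → (14, 2) → (14, 3)

Answer: 14, 3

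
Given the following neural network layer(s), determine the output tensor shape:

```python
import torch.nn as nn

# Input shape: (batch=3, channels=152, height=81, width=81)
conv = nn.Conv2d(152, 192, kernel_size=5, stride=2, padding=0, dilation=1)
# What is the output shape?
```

Input: (3, 152, 81, 81) -> Output: (3, 192, 39, 39)

Answer: (3, 192, 39, 39)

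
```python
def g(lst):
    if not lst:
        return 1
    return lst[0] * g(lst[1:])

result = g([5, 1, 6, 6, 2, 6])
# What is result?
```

Product over [5, 1, 6, 6, 2, 6] = 5 * 1 * 6 * 6 * 2 * 6 = 2160

Answer: 2160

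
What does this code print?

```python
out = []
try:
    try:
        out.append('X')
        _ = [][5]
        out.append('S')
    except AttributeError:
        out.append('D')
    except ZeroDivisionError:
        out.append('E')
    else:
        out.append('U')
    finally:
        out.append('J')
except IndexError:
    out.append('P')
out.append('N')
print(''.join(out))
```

Execution trace: 'X' (try body) → 'J' (finally) → 'P' (outer except IndexError) → 'N' (after the try/except). Output: XJPN

Answer: XJPN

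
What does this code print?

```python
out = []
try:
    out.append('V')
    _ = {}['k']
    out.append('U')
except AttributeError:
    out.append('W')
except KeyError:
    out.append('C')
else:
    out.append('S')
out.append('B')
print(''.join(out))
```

Execution trace: 'V' (try body) → 'C' (except KeyError) → 'B' (after the try/except). Output: VCB

Answer: VCB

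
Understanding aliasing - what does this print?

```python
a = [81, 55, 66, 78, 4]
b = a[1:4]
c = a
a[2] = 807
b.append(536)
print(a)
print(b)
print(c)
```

Key concept: slice vs alias.
Step by step:
`a = [81, 55, 66, 78, 4]` → a = [81, 55, 66, 78, 4]
`b = a[1:4]` → b = [55, 66, 78]
`c = a` → c = [81, 55, 66, 78, 4] (same object as a)
`a[2] = 807` → a = [81, 55, 807, 78, 4] (same object as c); c = [81, 55, 807, 78, 4] (same object as a)
`b.append(536)` → b = [55, 66, 78, 536]
`print(a)` → prints [81, 55, 807, 78, 4]
`print(b)` → prints [55, 66, 78, 536]
`print(c)` → prints [81, 55, 807, 78, 4]

Answer:
[81, 55, 807, 78, 4]
[55, 66, 78, 536]
[81, 55, 807, 78, 4]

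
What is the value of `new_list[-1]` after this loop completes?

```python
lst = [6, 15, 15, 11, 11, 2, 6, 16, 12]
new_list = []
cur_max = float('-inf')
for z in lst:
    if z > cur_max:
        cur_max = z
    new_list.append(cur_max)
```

Running max ends at 16
`new_list` takes the values: [] → [6] → [6, 15] → [6, 15, 15] → [6, 15, 15, 15] → [6, 15, 15, 15, 15] → [6, 15, 15, 15, 15, 15] → [6, 15, 15, 15, 15, 15, 15] → [6, 15, 15, 15, 15, 15, 15, 16] → [6, 15, 15, 15, 15, 15, 15, 16, 16]
So `new_list[-1]` = 16

Answer: 16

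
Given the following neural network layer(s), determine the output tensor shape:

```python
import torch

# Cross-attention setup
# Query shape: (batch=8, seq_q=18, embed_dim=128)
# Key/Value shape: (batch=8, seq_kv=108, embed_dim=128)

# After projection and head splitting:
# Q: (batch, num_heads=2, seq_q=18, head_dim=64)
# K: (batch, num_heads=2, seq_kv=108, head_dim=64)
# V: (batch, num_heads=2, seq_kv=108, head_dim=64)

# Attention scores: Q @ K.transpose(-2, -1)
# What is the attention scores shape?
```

Input: (8, 18, 128) -> Output: (8, 2, 18, 108)

Answer: (8, 2, 18, 108)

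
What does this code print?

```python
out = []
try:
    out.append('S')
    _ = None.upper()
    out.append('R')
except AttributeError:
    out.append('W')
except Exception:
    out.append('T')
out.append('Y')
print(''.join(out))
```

Execution trace: 'S' (try body) → 'W' (except AttributeError) → 'Y' (after the try/except). Output: SWY

Answer: SWY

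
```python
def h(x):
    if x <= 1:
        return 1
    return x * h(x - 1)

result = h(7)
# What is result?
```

h(7) = 7 * 6 * 5 * 4 * 3 * 2 * 1 = 5040

Answer: 5040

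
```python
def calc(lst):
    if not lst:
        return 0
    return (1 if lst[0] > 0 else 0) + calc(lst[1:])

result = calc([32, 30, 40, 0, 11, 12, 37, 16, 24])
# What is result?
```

Count of positive elements in [32, 30, 40, 0, 11, 12, 37, 16, 24] = 8

Answer: 8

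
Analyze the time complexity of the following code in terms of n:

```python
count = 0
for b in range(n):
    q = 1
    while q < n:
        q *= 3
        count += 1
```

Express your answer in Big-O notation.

Each loop level contributes: n × log n. Multiplying the contributions gives O(n log n).

Answer: O(n log n)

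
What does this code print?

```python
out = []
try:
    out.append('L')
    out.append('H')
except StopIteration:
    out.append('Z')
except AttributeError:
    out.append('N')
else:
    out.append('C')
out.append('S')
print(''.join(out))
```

Execution trace: 'L' (try body) → 'H' (try body, no exception) → 'C' (else) → 'S' (after the try/except). Output: LHCS

Answer: LHCS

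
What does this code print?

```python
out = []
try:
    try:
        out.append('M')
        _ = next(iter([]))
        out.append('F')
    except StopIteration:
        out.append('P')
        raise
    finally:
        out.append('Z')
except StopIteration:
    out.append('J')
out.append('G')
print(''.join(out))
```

Execution trace: 'M' (inner try body) → 'P' (inner except StopIteration) → 'Z' (inner finally) → 'J' (outer except StopIteration) → 'G' (after the try/except). Output: MPZJG

Answer: MPZJG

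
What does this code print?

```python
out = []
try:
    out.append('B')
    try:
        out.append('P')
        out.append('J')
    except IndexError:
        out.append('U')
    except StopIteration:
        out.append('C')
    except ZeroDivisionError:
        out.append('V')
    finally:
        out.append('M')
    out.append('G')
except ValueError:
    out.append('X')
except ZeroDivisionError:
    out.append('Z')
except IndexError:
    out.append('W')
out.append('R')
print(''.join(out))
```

Execution trace: 'B' (try body) → 'P' (inner try body) → 'J' (inner try body, no exception) → 'M' (inner finally) → 'G' (try body, no exception) → 'R' (after the try/except). Output: BPJMGR

Answer: BPJMGR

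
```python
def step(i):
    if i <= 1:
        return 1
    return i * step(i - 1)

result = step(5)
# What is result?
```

step(5) = 5 * 4 * 3 * 2 * 1 = 120

Answer: 120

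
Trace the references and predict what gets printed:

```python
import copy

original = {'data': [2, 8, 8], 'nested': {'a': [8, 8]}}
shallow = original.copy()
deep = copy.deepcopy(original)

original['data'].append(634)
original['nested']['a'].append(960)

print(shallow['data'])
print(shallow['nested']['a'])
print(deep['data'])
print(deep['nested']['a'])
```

Key concept: comparing shallow vs deep copy.
Step by step:
`original = {'data': [2, 8, 8], 'nested': {'a': [8, 8]}}` → original = {'data': [2, 8, 8], 'nested': {'a': [8, 8]}}
`shallow = original.copy()` → shallow = {'data': [2, 8, 8], 'nested': {'a': [8, 8]}}
`deep = copy.deepcopy(original)` → deep = {'data': [2, 8, 8], 'nested': {'a': [8, 8]}}
`original['data'].append(634)` → original = {'data': [2, 8, 8, 634], 'nested': {'a': [8, 8]}}; shallow = {'data': [2, 8, 8, 634], 'nested': {'a': [8, 8]}}
`original['nested']['a'].append(960)` → original = {'data': [2, 8, 8, 634], 'nested': {'a': [8, 8, 960]}}; shallow = {'data': [2, 8, 8, 634], 'nested': {'a': [8, 8, 960]}}
`print(shallow['data'])` → prints [2, 8, 8, 634]
`print(shallow['nested']['a'])` → prints [8, 8, 960]
`print(deep['data'])` → prints [2, 8, 8]
`print(deep['nested']['a'])` → prints [8, 8]

Answer:
[2, 8, 8, 634]
[8, 8, 960]
[2, 8, 8]
[8, 8]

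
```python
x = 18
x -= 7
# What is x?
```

Trace:
`x = 18` → x = 18
`x -= 7` → x = 11
So x = 11

Answer: 11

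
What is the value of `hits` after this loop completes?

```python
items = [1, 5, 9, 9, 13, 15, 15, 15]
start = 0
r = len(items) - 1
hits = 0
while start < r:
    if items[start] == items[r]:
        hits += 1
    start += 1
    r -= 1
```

Count matching pairs from ends
`hits` takes the values: 0

Answer: 0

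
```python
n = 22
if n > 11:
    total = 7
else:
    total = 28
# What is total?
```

Trace:
`n = 22` → n = 22
`if n > 11: ...` → n > 11 is True → total = 7
So total = 7

Answer: 7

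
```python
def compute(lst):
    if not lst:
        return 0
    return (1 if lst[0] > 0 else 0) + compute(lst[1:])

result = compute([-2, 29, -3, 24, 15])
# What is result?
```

Count of positive elements in [-2, 29, -3, 24, 15] = 3

Answer: 3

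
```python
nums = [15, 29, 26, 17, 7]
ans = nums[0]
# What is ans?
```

Trace:
`nums = [15, 29, 26, 17, 7]` → nums = [15, 29, 26, 17, 7]
`ans = nums[0]` → ans = 15
So ans = 15

Answer: 15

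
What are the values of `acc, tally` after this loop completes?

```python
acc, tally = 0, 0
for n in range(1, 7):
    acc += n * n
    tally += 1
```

Sum of squares and count
`acc, tally` takes the values: (0, 0) → (1, 0) → (1, 1) → (5, 1) → (5, 2) → (14, 2) → (14, 3) → (30, 3) → (30, 4) → (55, 4) → (55, 5) → (91, 5) → (91, 6)

Answer: 91, 6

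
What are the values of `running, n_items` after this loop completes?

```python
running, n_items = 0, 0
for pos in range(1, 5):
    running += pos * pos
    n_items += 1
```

Sum of squares and count
`running, n_items` takes the values: (0, 0) → (1, 0) → (1, 1) → (5, 1) → (5, 2) → (14, 2) → (14, 3) → (30, 3) → (30, 4)

Answer: 30, 4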